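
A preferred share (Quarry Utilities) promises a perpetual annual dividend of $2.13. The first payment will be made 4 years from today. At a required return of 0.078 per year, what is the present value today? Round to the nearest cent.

Value at end of year 3: C / r = $2.13 / 0.078 = $27.3077
Discount to today: PV = $27.3077 / (1 + 0.078)^3 = $27.3077 / 1.252727 = $21.80

$21.80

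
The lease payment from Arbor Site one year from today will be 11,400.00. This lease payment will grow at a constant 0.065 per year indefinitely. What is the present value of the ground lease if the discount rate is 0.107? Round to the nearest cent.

Growing perpetuity: P = D₁ / (r − g) = 11,400.0000 / (0.107 − 0.065) = 271,428.57

271428.57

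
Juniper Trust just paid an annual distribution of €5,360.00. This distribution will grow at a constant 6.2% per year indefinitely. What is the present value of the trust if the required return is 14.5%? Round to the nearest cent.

D₁ = D₀ × (1 + g) = €5,360.00 × 1.062 = €5,692.3200
Growing perpetuity: P = D₁ / (r − g) = €5,692.3200 / (0.145 − 0.062) = €68,582.17

€68582.17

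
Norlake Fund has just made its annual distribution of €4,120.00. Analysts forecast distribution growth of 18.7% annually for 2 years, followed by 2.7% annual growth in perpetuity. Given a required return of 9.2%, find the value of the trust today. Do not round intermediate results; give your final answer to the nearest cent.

€86261.35

D_1 = 4890.44000
D_2 = 5804.95228
Terminal value at year 2: TV = D_2×(1+g_2)/(r−g_2) = 5961.68599/0.065 = 91718.24602
P_0 = D_1/(1+r)^1 + D_2/(1+r)^2 + TV/(1+r)^2
    = 4478.42491 + 4868.03147 + 76914.89724 = 86261.35362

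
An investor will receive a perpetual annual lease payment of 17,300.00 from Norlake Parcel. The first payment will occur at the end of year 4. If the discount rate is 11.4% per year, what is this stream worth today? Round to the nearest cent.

Value at end of year 3: C / r = 17,300.00 / 0.114 = 151,754.3860
Discount to today: PV = 151,754.3860 / (1 + 0.114)^3 = 151,754.3860 / 1.382470 = 109,770.51

109770.51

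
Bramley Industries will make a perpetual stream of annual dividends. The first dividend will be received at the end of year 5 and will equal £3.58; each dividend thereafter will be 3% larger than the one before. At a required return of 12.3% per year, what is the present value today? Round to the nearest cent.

Value at end of year 4: C₁ / (r − g) = £3.58 / (0.123 − 0.03) = £38.4946
Discount to today: PV = £38.4946 / (1 + 0.123)^4 = £38.4946 / 1.590446 = £24.20

£24.20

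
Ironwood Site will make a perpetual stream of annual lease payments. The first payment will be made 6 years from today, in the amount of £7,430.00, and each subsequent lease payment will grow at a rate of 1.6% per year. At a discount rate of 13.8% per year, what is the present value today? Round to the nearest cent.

£31909.33

Value at end of year 5: C₁ / (r − g) = £7,430.00 / (0.138 − 0.016) = £60,901.6393
Discount to today: PV = £60,901.6393 / (1 + 0.138)^5 = £60,901.6393 / 1.908584 = £31,909.33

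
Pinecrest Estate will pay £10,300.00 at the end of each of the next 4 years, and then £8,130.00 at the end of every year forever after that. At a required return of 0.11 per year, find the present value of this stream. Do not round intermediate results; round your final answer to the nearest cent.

£80641.40

PV of 4-year annuity: £10,300.00 × [1 − (1+0.11)^−4] / 0.11 = 31955.19060
Perpetuity value at year 4: £8,130.00 / 0.11 = 73909.09091
PV of perpetuity: 73909.09091 / (1+0.11)^4 = 48686.20745
Total PV = 31955.19060 + 48686.20745 = 80641.39806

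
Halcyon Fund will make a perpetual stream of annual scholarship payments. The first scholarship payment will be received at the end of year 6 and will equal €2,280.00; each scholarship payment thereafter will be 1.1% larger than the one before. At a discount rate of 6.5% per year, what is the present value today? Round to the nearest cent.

€30817.19

Value at end of year 5: C₁ / (r − g) = €2,280.00 / (0.065 − 0.011) = €42,222.2222
Discount to today: PV = €42,222.2222 / (1 + 0.065)^5 = €42,222.2222 / 1.370087 = €30,817.19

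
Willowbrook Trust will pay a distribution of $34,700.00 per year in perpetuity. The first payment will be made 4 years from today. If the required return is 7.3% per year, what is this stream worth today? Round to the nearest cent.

$384775.53

Value at end of year 3: C / r = $34,700.00 / 0.073 = $475,342.4658
Discount to today: PV = $475,342.4658 / (1 + 0.073)^3 = $475,342.4658 / 1.235376 = $384,775.53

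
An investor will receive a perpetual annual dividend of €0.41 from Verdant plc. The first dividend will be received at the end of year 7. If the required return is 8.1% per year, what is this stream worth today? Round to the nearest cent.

€3.17

Value at end of year 6: C / r = €0.41 / 0.081 = €5.0617
Discount to today: PV = €5.0617 / (1 + 0.081)^6 = €5.0617 / 1.595711 = €3.17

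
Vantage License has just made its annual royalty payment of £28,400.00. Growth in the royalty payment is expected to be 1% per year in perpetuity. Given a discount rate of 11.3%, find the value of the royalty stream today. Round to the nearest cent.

£278485.44

D₁ = D₀ × (1 + g) = £28,400.00 × 1.01 = £28,684.0000
Growing perpetuity: P = D₁ / (r − g) = £28,684.0000 / (0.113 − 0.01) = £278,485.44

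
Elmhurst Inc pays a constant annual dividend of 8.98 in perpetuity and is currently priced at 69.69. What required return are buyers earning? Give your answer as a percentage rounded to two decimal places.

P = C/r ⇒ r = C/P = 8.98/69.69 = 0.128856

12.89%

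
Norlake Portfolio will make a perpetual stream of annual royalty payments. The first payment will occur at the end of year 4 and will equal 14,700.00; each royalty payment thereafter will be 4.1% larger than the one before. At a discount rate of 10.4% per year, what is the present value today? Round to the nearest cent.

173408.17

Value at end of year 3: C₁ / (r − g) = 14,700.00 / (0.104 − 0.041) = 233,333.3333
Discount to today: PV = 233,333.3333 / (1 + 0.104)^3 = 233,333.3333 / 1.345573 = 173,408.17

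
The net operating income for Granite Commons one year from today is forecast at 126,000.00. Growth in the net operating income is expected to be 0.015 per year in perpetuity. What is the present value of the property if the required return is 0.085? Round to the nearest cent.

Growing perpetuity: P = D₁ / (r − g) = 126,000.0000 / (0.085 − 0.015) = 1,800,000.00

1800000.00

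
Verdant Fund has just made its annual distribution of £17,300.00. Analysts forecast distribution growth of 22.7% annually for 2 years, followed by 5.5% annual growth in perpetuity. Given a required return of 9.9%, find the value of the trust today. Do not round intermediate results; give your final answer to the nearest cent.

£557937.88

D_1 = 21227.10000
D_2 = 26045.65170
Terminal value at year 2: TV = D_2×(1+g_2)/(r−g_2) = 27478.16254/0.044 = 624503.69417
P_0 = D_1/(1+r)^1 + D_2/(1+r)^2 + TV/(1+r)^2
    = 19314.92266 + 21564.52238 + 517058.43444 = 557937.87948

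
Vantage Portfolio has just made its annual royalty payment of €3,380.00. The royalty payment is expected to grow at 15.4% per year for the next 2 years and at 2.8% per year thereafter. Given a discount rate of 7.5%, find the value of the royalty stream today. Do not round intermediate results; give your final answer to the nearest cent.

D_1 = 3900.52000
D_2 = 4501.20008
Terminal value at year 2: TV = D_2×(1+g_2)/(r−g_2) = 4627.23368/0.047 = 98451.78047
P_0 = D_1/(1+r)^1 + D_2/(1+r)^2 + TV/(1+r)^2
    = 3628.39070 + 3895.03522 + 85193.53637 = 92716.96230

€92716.96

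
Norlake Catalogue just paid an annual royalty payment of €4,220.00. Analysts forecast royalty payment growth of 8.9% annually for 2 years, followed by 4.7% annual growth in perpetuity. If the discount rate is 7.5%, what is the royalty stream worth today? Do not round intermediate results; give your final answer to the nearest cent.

€170540.29

D_1 = 4595.58000
D_2 = 5004.58662
Terminal value at year 2: TV = D_2×(1+g_2)/(r−g_2) = 5239.80219/0.028 = 187135.79254
P_0 = D_1/(1+r)^1 + D_2/(1+r)^2 + TV/(1+r)^2
    = 4274.95814 + 4330.63201 + 161934.70420 = 170540.29435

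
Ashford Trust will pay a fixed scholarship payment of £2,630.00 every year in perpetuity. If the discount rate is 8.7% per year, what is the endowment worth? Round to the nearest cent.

Level perpetuity: PV = C / r = £2,630.00 / 0.087 = £30,229.89

£30229.89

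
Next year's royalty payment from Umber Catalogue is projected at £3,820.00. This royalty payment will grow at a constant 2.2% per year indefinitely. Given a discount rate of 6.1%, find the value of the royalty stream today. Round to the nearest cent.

Growing perpetuity: P = D₁ / (r − g) = £3,820.0000 / (0.061 − 0.022) = £97,948.72

£97948.72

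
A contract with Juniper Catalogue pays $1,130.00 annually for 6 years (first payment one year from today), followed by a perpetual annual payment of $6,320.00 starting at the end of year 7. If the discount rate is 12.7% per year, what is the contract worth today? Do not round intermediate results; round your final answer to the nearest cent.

$28842.00

PV of 6-year annuity: $1,130.00 × [1 − (1+0.127)^−6] / 0.127 = 4555.22379
Perpetuity value at year 6: $6,320.00 / 0.127 = 49763.77953
PV of perpetuity: 49763.77953 / (1+0.127)^6 = 24286.77565
Total PV = 4555.22379 + 24286.77565 = 28841.99945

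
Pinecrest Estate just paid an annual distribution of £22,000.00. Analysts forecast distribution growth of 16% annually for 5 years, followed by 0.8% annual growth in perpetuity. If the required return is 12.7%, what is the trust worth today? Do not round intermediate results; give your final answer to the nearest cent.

£335329.91

D_1 = 25520.00000
D_2 = 29603.20000
D_3 = 34339.71200
D_4 = 39834.06592
D_5 = 46207.51647
Terminal value at year 5: TV = D_5×(1+g_2)/(r−g_2) = 46577.17660/0.119 = 391404.84537
P_0 = D_1/(1+r)^1 + D_2/(1+r)^2 + D_3/(1+r)^3 + D_4/(1+r)^4 + D_5/(1+r)^5 + TV/(1+r)^5
    = 22644.18811 + 23307.23887 + 23989.70461 + 24692.15381 + 25415.17162 + 215281.45374 = 335329.91076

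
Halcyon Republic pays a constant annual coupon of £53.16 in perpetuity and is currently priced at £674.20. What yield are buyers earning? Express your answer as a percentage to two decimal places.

7.88%

P = C/r ⇒ r = C/P = £53.16/£674.20 = 0.078849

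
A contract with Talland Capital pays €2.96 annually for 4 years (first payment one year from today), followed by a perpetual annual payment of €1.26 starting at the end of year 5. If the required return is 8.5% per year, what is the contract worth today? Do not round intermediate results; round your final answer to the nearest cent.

€20.39

PV of 4-year annuity: €2.96 × [1 − (1+0.085)^−4] / 0.085 = 9.69577
Perpetuity value at year 4: €1.26 / 0.085 = 14.82353
PV of perpetuity: 14.82353 / (1+0.085)^4 = 10.69628
Total PV = 9.69577 + 10.69628 = 20.39204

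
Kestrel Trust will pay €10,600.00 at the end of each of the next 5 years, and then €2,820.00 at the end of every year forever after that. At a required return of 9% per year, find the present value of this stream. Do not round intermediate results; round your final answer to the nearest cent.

PV of 5-year annuity: €10,600.00 × [1 − (1+0.09)^−5] / 0.09 = 41230.30339
Perpetuity value at year 5: €2,820.00 / 0.09 = 31333.33333
PV of perpetuity: 31333.33333 / (1+0.09)^5 = 20364.51677
Total PV = 41230.30339 + 20364.51677 = 61594.82016

€61594.82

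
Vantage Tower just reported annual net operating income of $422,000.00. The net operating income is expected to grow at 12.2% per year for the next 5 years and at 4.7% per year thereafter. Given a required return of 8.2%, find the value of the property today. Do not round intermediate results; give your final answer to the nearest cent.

D_1 = 473484.00000
D_2 = 531249.04800
D_3 = 596061.43186
D_4 = 668780.92654
D_5 = 750372.19958
Terminal value at year 5: TV = D_5×(1+g_2)/(r−g_2) = 785639.69296/0.035 = 22446848.37031
P_0 = D_1/(1+r)^1 + D_2/(1+r)^2 + D_3/(1+r)^3 + D_4/(1+r)^4 + D_5/(1+r)^5 + TV/(1+r)^5
    = 437600.73937 + 453778.21587 + 470553.75066 + 487949.45308 + 505988.24987 + 15136277.07468 = 17492147.48354

$17492147.48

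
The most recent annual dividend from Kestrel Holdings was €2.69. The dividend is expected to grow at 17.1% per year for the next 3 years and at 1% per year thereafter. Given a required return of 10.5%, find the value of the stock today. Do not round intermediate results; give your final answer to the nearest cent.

€43.11

D_1 = 3.14999
D_2 = 3.68864
D_3 = 4.31940
Terminal value at year 3: TV = D_3×(1+g_2)/(r−g_2) = 4.36259/0.095 = 45.92199
P_0 = D_1/(1+r)^1 + D_2/(1+r)^2 + D_3/(1+r)^3 + TV/(1+r)^3
    = 2.85067 + 3.02094 + 3.20137 + 34.03564 = 43.10862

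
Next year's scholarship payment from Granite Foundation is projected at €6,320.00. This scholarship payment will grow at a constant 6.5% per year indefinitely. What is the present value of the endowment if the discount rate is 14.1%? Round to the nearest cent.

Growing perpetuity: P = D₁ / (r − g) = €6,320.0000 / (0.141 − 0.065) = €83,157.89

€83157.89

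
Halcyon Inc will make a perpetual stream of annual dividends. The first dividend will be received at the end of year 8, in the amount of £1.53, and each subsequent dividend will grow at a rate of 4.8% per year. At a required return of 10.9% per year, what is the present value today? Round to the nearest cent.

£12.16

Value at end of year 7: C₁ / (r − g) = £1.53 / (0.109 − 0.048) = £25.0820
Discount to today: PV = £25.0820 / (1 + 0.109)^7 = £25.0820 / 2.063103 = £12.16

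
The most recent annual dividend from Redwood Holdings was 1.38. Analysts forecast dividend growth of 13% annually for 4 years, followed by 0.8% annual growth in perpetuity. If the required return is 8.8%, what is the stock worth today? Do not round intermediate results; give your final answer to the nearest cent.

D_1 = 1.55940
D_2 = 1.76212
D_3 = 1.99120
D_4 = 2.25005
Terminal value at year 4: TV = D_4×(1+g_2)/(r−g_2) = 2.26805/0.08 = 28.35068
P_0 = D_1/(1+r)^1 + D_2/(1+r)^2 + D_3/(1+r)^3 + D_4/(1+r)^4 + TV/(1+r)^4
    = 1.43327 + 1.48860 + 1.54606 + 1.60575 + 20.23242 = 26.30610

26.31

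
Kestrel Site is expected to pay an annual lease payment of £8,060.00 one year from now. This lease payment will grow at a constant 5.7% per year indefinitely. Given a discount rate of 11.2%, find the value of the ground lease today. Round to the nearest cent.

Growing perpetuity: P = D₁ / (r − g) = £8,060.0000 / (0.112 − 0.057) = £146,545.45

£146545.45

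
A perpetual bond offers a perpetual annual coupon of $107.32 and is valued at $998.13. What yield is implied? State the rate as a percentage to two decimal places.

10.75%

P = C/r ⇒ r = C/P = $107.32/$998.13 = 0.107521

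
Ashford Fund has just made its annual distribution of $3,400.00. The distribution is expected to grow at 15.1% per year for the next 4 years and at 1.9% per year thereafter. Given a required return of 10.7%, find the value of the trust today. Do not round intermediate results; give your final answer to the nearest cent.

D_1 = 3913.40000
D_2 = 4504.32340
D_3 = 5184.47623
D_4 = 5967.33214
Terminal value at year 4: TV = D_4×(1+g_2)/(r−g_2) = 6080.71146/0.088 = 69098.99381
P_0 = D_1/(1+r)^1 + D_2/(1+r)^2 + D_3/(1+r)^3 + D_4/(1+r)^4 + TV/(1+r)^4
    = 3535.14002 + 3675.65146 + 3821.74781 + 3973.65106 + 46013.07312 = 61019.26347

$61019.26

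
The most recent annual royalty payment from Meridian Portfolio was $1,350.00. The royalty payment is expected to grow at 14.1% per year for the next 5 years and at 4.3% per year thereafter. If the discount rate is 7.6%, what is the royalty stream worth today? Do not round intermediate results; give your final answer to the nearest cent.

D_1 = 1540.35000
D_2 = 1757.53935
D_3 = 2005.35240
D_4 = 2288.10709
D_5 = 2610.73019
Terminal value at year 5: TV = D_5×(1+g_2)/(r−g_2) = 2722.99158/0.033 = 82514.89648
P_0 = D_1/(1+r)^1 + D_2/(1+r)^2 + D_3/(1+r)^3 + D_4/(1+r)^4 + D_5/(1+r)^5 + TV/(1+r)^5
    = 1431.55204 + 1518.03056 + 1609.73315 + 1706.97539 + 1810.09194 + 57209.87548 = 65286.25856

$65286.26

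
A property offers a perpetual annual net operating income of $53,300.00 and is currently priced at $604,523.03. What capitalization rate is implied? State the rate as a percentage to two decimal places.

8.82%

P = C/r ⇒ r = C/P = $53,300.00/$604,523.03 = 0.088169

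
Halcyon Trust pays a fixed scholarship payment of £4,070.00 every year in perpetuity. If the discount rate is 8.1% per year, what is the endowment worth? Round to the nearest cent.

£50246.91

Level perpetuity: PV = C / r = £4,070.00 / 0.081 = £50,246.91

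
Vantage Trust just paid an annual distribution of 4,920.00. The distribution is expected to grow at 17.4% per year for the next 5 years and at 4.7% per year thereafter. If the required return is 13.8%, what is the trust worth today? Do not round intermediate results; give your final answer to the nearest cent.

D_1 = 5776.08000
D_2 = 6781.11792
D_3 = 7961.03244
D_4 = 9346.25208
D_5 = 10972.49994
Terminal value at year 5: TV = D_5×(1+g_2)/(r−g_2) = 11488.20744/0.091 = 126244.03782
P_0 = D_1/(1+r)^1 + D_2/(1+r)^2 + D_3/(1+r)^3 + D_4/(1+r)^4 + D_5/(1+r)^5 + TV/(1+r)^5
    = 5075.64148 + 5236.20658 + 5401.85108 + 5572.73565 + 5749.02606 + 66145.38771 = 93180.84855

93180.85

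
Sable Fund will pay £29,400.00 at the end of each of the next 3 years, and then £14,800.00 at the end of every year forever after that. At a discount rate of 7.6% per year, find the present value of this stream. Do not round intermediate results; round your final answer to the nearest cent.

£232635.69

PV of 3-year annuity: £29,400.00 × [1 − (1+0.076)^−3] / 0.076 = 76316.85237
Perpetuity value at year 3: £14,800.00 / 0.076 = 194736.84211
PV of perpetuity: 194736.84211 / (1+0.076)^3 = 156318.83479
Total PV = 76316.85237 + 156318.83479 = 232635.68716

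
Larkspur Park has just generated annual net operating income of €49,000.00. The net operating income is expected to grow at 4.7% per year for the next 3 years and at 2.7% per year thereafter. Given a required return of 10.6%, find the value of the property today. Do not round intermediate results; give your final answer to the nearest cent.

€672265.23

D_1 = 51303.00000
D_2 = 53714.24100
D_3 = 56238.81033
Terminal value at year 3: TV = D_3×(1+g_2)/(r−g_2) = 57757.25821/0.079 = 731104.53425
P_0 = D_1/(1+r)^1 + D_2/(1+r)^2 + D_3/(1+r)^3 + TV/(1+r)^3
    = 46386.07595 + 43911.59269 + 41569.11171 + 540398.45222 = 672265.23257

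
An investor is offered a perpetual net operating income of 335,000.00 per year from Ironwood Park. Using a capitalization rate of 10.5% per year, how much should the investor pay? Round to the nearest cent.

Level perpetuity: PV = C / r = 335,000.00 / 0.105 = 3,190,476.19

3190476.19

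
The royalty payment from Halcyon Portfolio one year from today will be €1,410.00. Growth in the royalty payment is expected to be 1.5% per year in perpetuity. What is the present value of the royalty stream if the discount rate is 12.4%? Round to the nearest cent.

€12935.78

Growing perpetuity: P = D₁ / (r − g) = €1,410.0000 / (0.124 − 0.015) = €12,935.78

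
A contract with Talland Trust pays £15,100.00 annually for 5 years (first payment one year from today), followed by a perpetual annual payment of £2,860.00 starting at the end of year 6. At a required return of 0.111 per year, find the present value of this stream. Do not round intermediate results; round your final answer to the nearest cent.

£70889.98

PV of 5-year annuity: £15,100.00 × [1 − (1+0.111)^−5] / 0.111 = 55667.94111
Perpetuity value at year 5: £2,860.00 / 0.111 = 25765.76577
PV of perpetuity: 25765.76577 / (1+0.111)^5 = 15222.03652
Total PV = 55667.94111 + 15222.03652 = 70889.97763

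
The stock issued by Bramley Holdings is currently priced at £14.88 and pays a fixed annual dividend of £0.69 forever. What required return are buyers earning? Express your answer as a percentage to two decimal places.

P = C/r ⇒ r = C/P = £0.69/£14.88 = 0.046371

4.64%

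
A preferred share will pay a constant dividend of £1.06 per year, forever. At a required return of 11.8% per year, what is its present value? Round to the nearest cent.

Level perpetuity: PV = C / r = £1.06 / 0.118 = £8.98

£8.98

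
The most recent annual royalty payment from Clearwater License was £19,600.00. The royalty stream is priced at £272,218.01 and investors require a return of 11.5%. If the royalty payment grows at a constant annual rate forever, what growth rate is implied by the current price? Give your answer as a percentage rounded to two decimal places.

4.01%

P = D₀(1+g)/(r−g) ⇒ P(r−g) = D₀(1+g) ⇒ g(P+D₀) = P·r − D₀
g = (P·r − D₀)/(P + D₀) = (£272,218.01×0.115 − £19,600.00) / (£272,218.01 + £19,600.00) = 0.040111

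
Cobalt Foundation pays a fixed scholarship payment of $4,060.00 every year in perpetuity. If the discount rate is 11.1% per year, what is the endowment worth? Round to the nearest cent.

Level perpetuity: PV = C / r = $4,060.00 / 0.111 = $36,576.58

$36576.58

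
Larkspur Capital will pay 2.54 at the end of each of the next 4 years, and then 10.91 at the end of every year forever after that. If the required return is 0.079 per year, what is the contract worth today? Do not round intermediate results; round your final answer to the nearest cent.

PV of 4-year annuity: 2.54 × [1 − (1+0.079)^−4] / 0.079 = 8.43156
Perpetuity value at year 4: 10.91 / 0.079 = 138.10127
PV of perpetuity: 138.10127 / (1+0.079)^4 = 101.88538
Total PV = 8.43156 + 101.88538 = 110.31694

110.32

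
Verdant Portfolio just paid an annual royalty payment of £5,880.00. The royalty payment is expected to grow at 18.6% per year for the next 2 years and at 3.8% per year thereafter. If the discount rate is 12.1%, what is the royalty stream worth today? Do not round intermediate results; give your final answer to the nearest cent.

D_1 = 6973.68000
D_2 = 8270.78448
Terminal value at year 2: TV = D_2×(1+g_2)/(r−g_2) = 8585.07429/0.083 = 103434.63000
P_0 = D_1/(1+r)^1 + D_2/(1+r)^2 + TV/(1+r)^2
    = 6220.94558 + 6581.66054 + 82310.40528 = 95113.01140

£95113.01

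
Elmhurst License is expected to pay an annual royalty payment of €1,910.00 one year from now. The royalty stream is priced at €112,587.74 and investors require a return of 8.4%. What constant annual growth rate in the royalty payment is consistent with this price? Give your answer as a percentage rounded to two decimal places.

6.70%

P = D₁/(r−g) ⇒ g = r − D₁/P = 0.084 − €1,910.00/€112,587.74 = 0.067035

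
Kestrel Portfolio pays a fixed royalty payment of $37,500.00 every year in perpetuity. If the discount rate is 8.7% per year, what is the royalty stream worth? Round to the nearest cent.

$431034.48

Level perpetuity: PV = C / r = $37,500.00 / 0.087 = $431,034.48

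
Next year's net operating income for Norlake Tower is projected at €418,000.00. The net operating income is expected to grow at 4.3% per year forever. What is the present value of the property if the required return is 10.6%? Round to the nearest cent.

€6634920.63

Growing perpetuity: P = D₁ / (r − g) = €418,000.0000 / (0.106 − 0.043) = €6,634,920.63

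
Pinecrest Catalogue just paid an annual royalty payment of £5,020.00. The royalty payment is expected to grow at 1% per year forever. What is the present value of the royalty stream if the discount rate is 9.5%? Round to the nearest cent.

D₁ = D₀ × (1 + g) = £5,020.00 × 1.01 = £5,070.2000
Growing perpetuity: P = D₁ / (r − g) = £5,070.2000 / (0.095 − 0.01) = £59,649.41

£59649.41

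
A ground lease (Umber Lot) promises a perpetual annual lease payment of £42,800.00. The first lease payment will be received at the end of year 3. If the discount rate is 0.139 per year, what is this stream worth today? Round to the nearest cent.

Value at end of year 2: C / r = £42,800.00 / 0.139 = £307,913.6691
Discount to today: PV = £307,913.6691 / (1 + 0.139)^2 = £307,913.6691 / 1.297321 = £237,345.78

£237345.78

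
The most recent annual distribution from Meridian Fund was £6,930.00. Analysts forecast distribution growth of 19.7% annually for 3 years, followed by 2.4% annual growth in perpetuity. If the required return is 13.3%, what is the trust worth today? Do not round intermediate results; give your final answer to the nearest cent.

D_1 = 8295.21000
D_2 = 9929.36637
D_3 = 11885.45154
Terminal value at year 3: TV = D_3×(1+g_2)/(r−g_2) = 12170.70238/0.109 = 111657.82002
P_0 = D_1/(1+r)^1 + D_2/(1+r)^2 + D_3/(1+r)^3 + TV/(1+r)^3
    = 7321.45631 + 7735.02489 + 8171.95481 + 76771.39195 = 99999.82797

£99999.83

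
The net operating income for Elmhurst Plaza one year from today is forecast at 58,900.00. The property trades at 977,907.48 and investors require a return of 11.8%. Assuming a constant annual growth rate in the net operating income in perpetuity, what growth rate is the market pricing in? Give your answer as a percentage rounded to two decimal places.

P = D₁/(r−g) ⇒ g = r − D₁/P = 0.118 − 58,900.00/977,907.48 = 0.057769

5.78%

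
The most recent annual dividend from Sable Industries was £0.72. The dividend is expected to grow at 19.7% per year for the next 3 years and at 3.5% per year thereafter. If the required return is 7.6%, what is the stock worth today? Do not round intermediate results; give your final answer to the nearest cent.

D_1 = 0.86184
D_2 = 1.03162
D_3 = 1.23485
Terminal value at year 3: TV = D_3×(1+g_2)/(r−g_2) = 1.27807/0.041 = 31.17249
P_0 = D_1/(1+r)^1 + D_2/(1+r)^2 + D_3/(1+r)^3 + TV/(1+r)^3
    = 0.80097 + 0.89104 + 0.99124 + 25.02273 = 27.70597

£27.71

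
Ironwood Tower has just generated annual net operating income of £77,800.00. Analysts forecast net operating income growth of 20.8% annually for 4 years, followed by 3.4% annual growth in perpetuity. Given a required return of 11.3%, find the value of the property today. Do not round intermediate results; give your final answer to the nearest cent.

£1796578.67

D_1 = 93982.40000
D_2 = 113530.73920
D_3 = 137145.13295
D_4 = 165671.32061
Terminal value at year 4: TV = D_4×(1+g_2)/(r−g_2) = 171304.14551/0.079 = 2168406.90517
P_0 = D_1/(1+r)^1 + D_2/(1+r)^2 + D_3/(1+r)^3 + D_4/(1+r)^4 + TV/(1+r)^4
    = 84440.61096 + 91648.03059 + 99470.63877 + 107960.94486 + 1413058.44286 = 1796578.66803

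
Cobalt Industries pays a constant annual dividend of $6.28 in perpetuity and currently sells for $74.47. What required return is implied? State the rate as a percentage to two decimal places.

P = C/r ⇒ r = C/P = $6.28/$74.47 = 0.084329

8.43%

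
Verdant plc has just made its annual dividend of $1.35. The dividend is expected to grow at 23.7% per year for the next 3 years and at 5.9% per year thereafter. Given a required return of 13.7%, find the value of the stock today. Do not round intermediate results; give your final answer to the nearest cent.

D_1 = 1.66995
D_2 = 2.06573
D_3 = 2.55531
Terminal value at year 3: TV = D_3×(1+g_2)/(r−g_2) = 2.70607/0.078 = 34.69319
P_0 = D_1/(1+r)^1 + D_2/(1+r)^2 + D_3/(1+r)^3 + TV/(1+r)^3
    = 1.46873 + 1.59791 + 1.73845 + 23.60276 = 28.40785

$28.41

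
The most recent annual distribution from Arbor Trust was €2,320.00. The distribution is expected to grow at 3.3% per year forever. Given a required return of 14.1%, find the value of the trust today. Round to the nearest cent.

€22190.37

D₁ = D₀ × (1 + g) = €2,320.00 × 1.033 = €2,396.5600
Growing perpetuity: P = D₁ / (r − g) = €2,396.5600 / (0.141 − 0.033) = €22,190.37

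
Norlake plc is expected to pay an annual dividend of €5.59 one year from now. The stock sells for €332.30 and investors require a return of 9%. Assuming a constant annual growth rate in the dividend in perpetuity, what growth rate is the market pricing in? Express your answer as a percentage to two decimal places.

P = D₁/(r−g) ⇒ g = r − D₁/P = 0.09 − €5.59/€332.30 = 0.073178

7.32%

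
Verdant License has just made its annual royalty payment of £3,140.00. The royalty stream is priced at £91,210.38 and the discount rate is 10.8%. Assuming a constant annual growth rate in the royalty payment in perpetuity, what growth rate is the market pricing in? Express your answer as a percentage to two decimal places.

7.11%

P = D₀(1+g)/(r−g) ⇒ P(r−g) = D₀(1+g) ⇒ g(P+D₀) = P·r − D₀
g = (P·r − D₀)/(P + D₀) = (£91,210.38×0.108 − £3,140.00) / (£91,210.38 + £3,140.00) = 0.071126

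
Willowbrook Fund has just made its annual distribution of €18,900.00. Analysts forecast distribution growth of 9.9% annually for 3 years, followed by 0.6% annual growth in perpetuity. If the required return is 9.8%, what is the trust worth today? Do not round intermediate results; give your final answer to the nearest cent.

D_1 = 20771.10000
D_2 = 22827.43890
D_3 = 25087.35535
Terminal value at year 3: TV = D_3×(1+g_2)/(r−g_2) = 25237.87948/0.092 = 274324.77699
P_0 = D_1/(1+r)^1 + D_2/(1+r)^2 + D_3/(1+r)^3 + TV/(1+r)^3
    = 18917.21311 + 18934.44191 + 18951.68639 + 207232.57073 = 264035.91214

€264035.91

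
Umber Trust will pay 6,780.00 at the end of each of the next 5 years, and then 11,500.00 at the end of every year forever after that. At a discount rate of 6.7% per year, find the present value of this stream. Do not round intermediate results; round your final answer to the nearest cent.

152132.41

PV of 5-year annuity: 6,780.00 × [1 − (1+0.067)^−5] / 0.067 = 28024.07382
Perpetuity value at year 5: 11,500.00 / 0.067 = 171641.79104
PV of perpetuity: 171641.79104 / (1+0.067)^5 = 124108.33250
Total PV = 28024.07382 + 124108.33250 = 152132.40632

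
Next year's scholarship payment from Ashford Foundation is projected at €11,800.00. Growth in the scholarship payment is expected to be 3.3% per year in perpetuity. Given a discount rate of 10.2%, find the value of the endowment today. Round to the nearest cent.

Growing perpetuity: P = D₁ / (r − g) = €11,800.0000 / (0.102 − 0.033) = €171,014.49

€171014.49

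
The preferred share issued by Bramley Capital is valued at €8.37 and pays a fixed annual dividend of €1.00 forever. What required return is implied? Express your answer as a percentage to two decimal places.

P = C/r ⇒ r = C/P = €1.00/€8.37 = 0.119474

11.95%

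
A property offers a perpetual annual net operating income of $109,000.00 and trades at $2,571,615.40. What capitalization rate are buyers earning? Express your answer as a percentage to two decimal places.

P = C/r ⇒ r = C/P = $109,000.00/$2,571,615.40 = 0.042386

4.24%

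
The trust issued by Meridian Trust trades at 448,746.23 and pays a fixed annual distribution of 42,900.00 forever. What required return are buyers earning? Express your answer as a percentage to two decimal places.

P = C/r ⇒ r = C/P = 42,900.00/448,746.23 = 0.095600

9.56%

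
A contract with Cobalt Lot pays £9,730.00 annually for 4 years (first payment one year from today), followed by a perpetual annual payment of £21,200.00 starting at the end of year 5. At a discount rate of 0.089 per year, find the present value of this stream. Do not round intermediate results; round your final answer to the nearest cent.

£200960.95

PV of 4-year annuity: £9,730.00 × [1 − (1+0.089)^−4] / 0.089 = 31591.78925
Perpetuity value at year 4: £21,200.00 / 0.089 = 238202.24719
PV of perpetuity: 238202.24719 / (1+0.089)^4 = 169369.16064
Total PV = 31591.78925 + 169369.16064 = 200960.94989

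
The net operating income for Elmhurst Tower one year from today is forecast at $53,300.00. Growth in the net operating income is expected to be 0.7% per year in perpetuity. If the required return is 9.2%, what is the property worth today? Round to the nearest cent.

Growing perpetuity: P = D₁ / (r − g) = $53,300.0000 / (0.092 − 0.007) = $627,058.82

$627058.82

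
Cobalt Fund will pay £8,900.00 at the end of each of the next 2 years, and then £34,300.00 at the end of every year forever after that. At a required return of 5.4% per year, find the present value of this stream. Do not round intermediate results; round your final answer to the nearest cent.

£588222.50

PV of 2-year annuity: £8,900.00 × [1 − (1+0.054)^−2] / 0.054 = 16455.42957
Perpetuity value at year 2: £34,300.00 / 0.054 = 635185.18519
PV of perpetuity: 635185.18519 / (1+0.054)^2 = 571767.06896
Total PV = 16455.42957 + 571767.06896 = 588222.49854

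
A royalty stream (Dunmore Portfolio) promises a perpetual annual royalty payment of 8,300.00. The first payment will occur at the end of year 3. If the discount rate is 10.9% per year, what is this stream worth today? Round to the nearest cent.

61913.95

Value at end of year 2: C / r = 8,300.00 / 0.109 = 76,146.7890
Discount to today: PV = 76,146.7890 / (1 + 0.109)^2 = 76,146.7890 / 1.229881 = 61,913.95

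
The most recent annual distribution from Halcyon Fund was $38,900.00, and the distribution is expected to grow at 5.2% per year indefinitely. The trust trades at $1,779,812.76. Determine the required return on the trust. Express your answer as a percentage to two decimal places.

D₁ = $38,900.00 × 1.052 = $40,922.8000
P = D₁/(r − g) ⇒ r = D₁/P + g = $40,922.8000/$1,779,812.76 + 0.052 = 0.022993 + 0.052 = 0.074993

7.50%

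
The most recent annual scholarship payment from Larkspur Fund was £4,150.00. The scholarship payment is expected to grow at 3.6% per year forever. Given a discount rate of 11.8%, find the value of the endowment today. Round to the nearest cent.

D₁ = D₀ × (1 + g) = £4,150.00 × 1.036 = £4,299.4000
Growing perpetuity: P = D₁ / (r − g) = £4,299.4000 / (0.118 − 0.036) = £52,431.71

£52431.71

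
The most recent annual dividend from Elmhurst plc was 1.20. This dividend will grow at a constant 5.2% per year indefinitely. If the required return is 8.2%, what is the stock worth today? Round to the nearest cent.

42.08

D₁ = D₀ × (1 + g) = 1.20 × 1.052 = 1.2624
Growing perpetuity: P = D₁ / (r − g) = 1.2624 / (0.082 − 0.052) = 42.08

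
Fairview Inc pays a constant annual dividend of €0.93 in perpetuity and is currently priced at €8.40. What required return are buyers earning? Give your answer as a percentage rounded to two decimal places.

P = C/r ⇒ r = C/P = €0.93/€8.40 = 0.110714

11.07%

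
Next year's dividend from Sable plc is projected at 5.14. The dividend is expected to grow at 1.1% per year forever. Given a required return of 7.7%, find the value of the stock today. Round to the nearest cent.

Growing perpetuity: P = D₁ / (r − g) = 5.1400 / (0.077 − 0.011) = 77.88

77.88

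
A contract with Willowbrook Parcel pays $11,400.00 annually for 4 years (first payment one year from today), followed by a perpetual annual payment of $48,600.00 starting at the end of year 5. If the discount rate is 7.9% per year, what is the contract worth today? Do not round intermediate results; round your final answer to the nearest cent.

PV of 4-year annuity: $11,400.00 × [1 − (1+0.079)^−4] / 0.079 = 37842.44445
Perpetuity value at year 4: $48,600.00 / 0.079 = 615189.87342
PV of perpetuity: 615189.87342 / (1+0.079)^4 = 453861.55759
Total PV = 37842.44445 + 453861.55759 = 491704.00205

$491704.00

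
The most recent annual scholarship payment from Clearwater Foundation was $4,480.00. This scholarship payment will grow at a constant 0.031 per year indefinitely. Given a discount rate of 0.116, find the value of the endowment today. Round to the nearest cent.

$54339.76

D₁ = D₀ × (1 + g) = $4,480.00 × 1.031 = $4,618.8800
Growing perpetuity: P = D₁ / (r − g) = $4,618.8800 / (0.116 − 0.031) = $54,339.76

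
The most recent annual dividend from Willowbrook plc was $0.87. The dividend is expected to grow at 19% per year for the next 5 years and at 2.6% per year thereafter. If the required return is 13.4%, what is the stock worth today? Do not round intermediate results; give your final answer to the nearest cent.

D_1 = 1.03530
D_2 = 1.23201
D_3 = 1.46609
D_4 = 1.74465
D_5 = 2.07613
Terminal value at year 5: TV = D_5×(1+g_2)/(r−g_2) = 2.13011/0.108 = 19.72321
P_0 = D_1/(1+r)^1 + D_2/(1+r)^2 + D_3/(1+r)^3 + D_4/(1+r)^4 + D_5/(1+r)^5 + TV/(1+r)^5
    = 0.91296 + 0.95805 + 1.00536 + 1.05501 + 1.10710 + 10.51750 = 15.55598

$15.56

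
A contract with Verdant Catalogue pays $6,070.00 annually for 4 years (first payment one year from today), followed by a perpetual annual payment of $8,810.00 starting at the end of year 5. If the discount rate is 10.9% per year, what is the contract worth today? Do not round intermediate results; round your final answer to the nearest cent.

PV of 4-year annuity: $6,070.00 × [1 − (1+0.109)^−4] / 0.109 = 18872.12365
Perpetuity value at year 4: $8,810.00 / 0.109 = 80825.68807
PV of perpetuity: 80825.68807 / (1+0.109)^4 = 53434.68160
Total PV = 18872.12365 + 53434.68160 = 72306.80524

$72306.81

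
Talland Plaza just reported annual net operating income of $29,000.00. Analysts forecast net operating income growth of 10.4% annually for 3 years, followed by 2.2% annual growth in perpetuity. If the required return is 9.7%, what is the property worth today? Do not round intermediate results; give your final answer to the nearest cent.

$490901.59

D_1 = 32016.00000
D_2 = 35345.66400
D_3 = 39021.61306
Terminal value at year 3: TV = D_3×(1+g_2)/(r−g_2) = 39880.08854/0.075 = 531734.51391
P_0 = D_1/(1+r)^1 + D_2/(1+r)^2 + D_3/(1+r)^3 + TV/(1+r)^3
    = 29185.05014 + 29371.28109 + 29558.70038 + 402786.55720 = 490901.58880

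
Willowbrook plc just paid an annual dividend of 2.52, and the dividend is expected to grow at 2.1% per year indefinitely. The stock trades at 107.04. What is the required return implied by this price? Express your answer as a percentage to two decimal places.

4.50%

D₁ = 2.52 × 1.021 = 2.5729
P = D₁/(r − g) ⇒ r = D₁/P + g = 2.5729/107.04 + 0.021 = 0.024037 + 0.021 = 0.045037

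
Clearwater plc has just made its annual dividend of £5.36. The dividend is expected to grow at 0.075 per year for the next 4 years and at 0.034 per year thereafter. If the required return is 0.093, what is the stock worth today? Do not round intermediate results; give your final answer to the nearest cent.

D_1 = 5.76200
D_2 = 6.19415
D_3 = 6.65871
D_4 = 7.15811
Terminal value at year 4: TV = D_4×(1+g_2)/(r−g_2) = 7.40149/0.059 = 125.44899
P_0 = D_1/(1+r)^1 + D_2/(1+r)^2 + D_3/(1+r)^3 + D_4/(1+r)^4 + TV/(1+r)^4
    = 5.27173 + 5.18491 + 5.09952 + 5.01554 + 87.89952 = 108.47123

£108.47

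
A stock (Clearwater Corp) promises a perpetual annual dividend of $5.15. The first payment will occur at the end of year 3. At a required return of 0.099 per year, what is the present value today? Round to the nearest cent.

Value at end of year 2: C / r = $5.15 / 0.099 = $52.0202
Discount to today: PV = $52.0202 / (1 + 0.099)^2 = $52.0202 / 1.207801 = $43.07

$43.07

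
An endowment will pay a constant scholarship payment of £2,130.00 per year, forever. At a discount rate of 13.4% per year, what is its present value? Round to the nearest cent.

£15895.52

Level perpetuity: PV = C / r = £2,130.00 / 0.134 = £15,895.52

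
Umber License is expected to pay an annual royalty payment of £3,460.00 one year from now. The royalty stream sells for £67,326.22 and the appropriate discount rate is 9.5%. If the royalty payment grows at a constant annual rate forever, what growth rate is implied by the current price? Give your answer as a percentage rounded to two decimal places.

P = D₁/(r−g) ⇒ g = r − D₁/P = 0.095 − £3,460.00/£67,326.22 = 0.043608

4.36%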